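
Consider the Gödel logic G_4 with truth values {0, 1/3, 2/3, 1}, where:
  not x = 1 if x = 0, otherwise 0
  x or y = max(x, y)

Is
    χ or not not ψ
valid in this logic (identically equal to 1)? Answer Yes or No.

Counterexample: take ψ = 0, χ = 0.
not ψ = not 0 = 1
not not ψ = not 1 = 0
χ or not not ψ = 0 or 0 = 0
This gives 0 ≠ 1.

No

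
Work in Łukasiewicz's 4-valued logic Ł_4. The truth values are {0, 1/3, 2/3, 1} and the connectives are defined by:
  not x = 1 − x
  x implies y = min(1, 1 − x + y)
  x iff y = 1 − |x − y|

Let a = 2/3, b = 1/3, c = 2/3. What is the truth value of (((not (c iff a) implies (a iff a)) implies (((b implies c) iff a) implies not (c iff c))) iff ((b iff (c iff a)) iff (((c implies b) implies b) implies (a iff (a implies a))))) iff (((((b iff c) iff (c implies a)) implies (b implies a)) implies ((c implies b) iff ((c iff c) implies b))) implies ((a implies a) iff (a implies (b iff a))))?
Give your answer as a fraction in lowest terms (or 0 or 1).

c iff a = 2/3 iff 2/3 = 1
not (c iff a) = not 1 = 0
a iff a = 2/3 iff 2/3 = 1
not (c iff a) implies (a iff a) = 0 implies 1 = 1
b implies c = 1/3 implies 2/3 = 1
(b implies c) iff a = 1 iff 2/3 = 2/3
c iff c = 2/3 iff 2/3 = 1
not (c iff c) = not 1 = 0
((b implies c) iff a) implies not (c iff c) = 2/3 implies 0 = 1/3
(not (c iff a) implies (a iff a)) implies (((b implies c) iff a) implies not (c iff c)) = 1 implies 1/3 = 1/3
c iff a = 2/3 iff 2/3 = 1
b iff (c iff a) = 1/3 iff 1 = 1/3
c implies b = 2/3 implies 1/3 = 2/3
(c implies b) implies b = 2/3 implies 1/3 = 2/3
a implies a = 2/3 implies 2/3 = 1
a iff (a implies a) = 2/3 iff 1 = 2/3
((c implies b) implies b) implies (a iff (a implies a)) = 2/3 implies 2/3 = 1
(b iff (c iff a)) iff (((c implies b) implies b) implies (a iff (a implies a))) = 1/3 iff 1 = 1/3
((not (c iff a) implies (a iff a)) implies (((b implies c) iff a) implies not (c iff c))) iff ((b iff (c iff a)) iff (((c implies b) implies b) implies (a iff (a implies a)))) = 1/3 iff 1/3 = 1
b iff c = 1/3 iff 2/3 = 2/3
c implies a = 2/3 implies 2/3 = 1
(b iff c) iff (c implies a) = 2/3 iff 1 = 2/3
b implies a = 1/3 implies 2/3 = 1
((b iff c) iff (c implies a)) implies (b implies a) = 2/3 implies 1 = 1
c implies b = 2/3 implies 1/3 = 2/3
c iff c = 2/3 iff 2/3 = 1
(c iff c) implies b = 1 implies 1/3 = 1/3
(c implies b) iff ((c iff c) implies b) = 2/3 iff 1/3 = 2/3
(((b iff c) iff (c implies a)) implies (b implies a)) implies ((c implies b) iff ((c iff c) implies b)) = 1 implies 2/3 = 2/3
a implies a = 2/3 implies 2/3 = 1
b iff a = 1/3 iff 2/3 = 2/3
a implies (b iff a) = 2/3 implies 2/3 = 1
(a implies a) iff (a implies (b iff a)) = 1 iff 1 = 1
((((b iff c) iff (c implies a)) implies (b implies a)) implies ((c implies b) iff ((c iff c) implies b))) implies ((a implies a) iff (a implies (b iff a))) = 2/3 implies 1 = 1
(((not (c iff a) implies (a iff a)) implies (((b implies c) iff a) implies not (c iff c))) iff ((b iff (c iff a)) iff (((c implies b) implies b) implies (a iff (a implies a))))) iff (((((b iff c) iff (c implies a)) implies (b implies a)) implies ((c implies b) iff ((c iff c) implies b))) implies ((a implies a) iff (a implies (b iff a)))) = 1 iff 1 = 1

1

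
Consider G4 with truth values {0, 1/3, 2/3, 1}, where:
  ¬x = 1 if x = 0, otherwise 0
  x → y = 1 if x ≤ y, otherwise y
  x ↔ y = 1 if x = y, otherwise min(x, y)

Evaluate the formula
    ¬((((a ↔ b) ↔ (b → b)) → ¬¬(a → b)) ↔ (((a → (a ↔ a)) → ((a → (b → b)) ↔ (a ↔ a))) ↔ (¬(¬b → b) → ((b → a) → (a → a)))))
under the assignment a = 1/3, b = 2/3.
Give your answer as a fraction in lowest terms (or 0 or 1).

a ↔ b = 1/3 ↔ 2/3 = 1/3
b → b = 2/3 → 2/3 = 1
(a ↔ b) ↔ (b → b) = 1/3 ↔ 1 = 1/3
a → b = 1/3 → 2/3 = 1
¬(a → b) = ¬1 = 0
¬¬(a → b) = ¬0 = 1
((a ↔ b) ↔ (b → b)) → ¬¬(a → b) = 1/3 → 1 = 1
a ↔ a = 1/3 ↔ 1/3 = 1
a → (a ↔ a) = 1/3 → 1 = 1
b → b = 2/3 → 2/3 = 1
a → (b → b) = 1/3 → 1 = 1
a ↔ a = 1/3 ↔ 1/3 = 1
(a → (b → b)) ↔ (a ↔ a) = 1 ↔ 1 = 1
(a → (a ↔ a)) → ((a → (b → b)) ↔ (a ↔ a)) = 1 → 1 = 1
¬b = ¬2/3 = 0
¬b → b = 0 → 2/3 = 1
¬(¬b → b) = ¬1 = 0
b → a = 2/3 → 1/3 = 1/3
a → a = 1/3 → 1/3 = 1
(b → a) → (a → a) = 1/3 → 1 = 1
¬(¬b → b) → ((b → a) → (a → a)) = 0 → 1 = 1
((a → (a ↔ a)) → ((a → (b → b)) ↔ (a ↔ a))) ↔ (¬(¬b → b) → ((b → a) → (a → a))) = 1 ↔ 1 = 1
(((a ↔ b) ↔ (b → b)) → ¬¬(a → b)) ↔ (((a → (a ↔ a)) → ((a → (b → b)) ↔ (a ↔ a))) ↔ (¬(¬b → b) → ((b → a) → (a → a)))) = 1 ↔ 1 = 1
¬((((a ↔ b) ↔ (b → b)) → ¬¬(a → b)) ↔ (((a → (a ↔ a)) → ((a → (b → b)) ↔ (a ↔ a))) ↔ (¬(¬b → b) → ((b → a) → (a → a))))) = ¬1 = 0

0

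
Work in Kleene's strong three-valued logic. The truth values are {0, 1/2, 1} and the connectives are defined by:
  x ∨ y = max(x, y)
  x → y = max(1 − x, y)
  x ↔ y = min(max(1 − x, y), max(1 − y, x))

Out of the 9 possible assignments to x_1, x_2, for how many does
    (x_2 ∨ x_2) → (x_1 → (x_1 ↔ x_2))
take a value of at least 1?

x_1 = 0, x_2 = 0 ↦ 1  ≥
x_1 = 0, x_2 = 1/2 ↦ 1  ≥
x_1 = 0, x_2 = 1 ↦ 1  ≥
x_1 = 1/2, x_2 = 0 ↦ 1  ≥
x_1 = 1/2, x_2 = 1/2 ↦ 1/2  <
x_1 = 1/2, x_2 = 1 ↦ 1/2  <
x_1 = 1, x_2 = 0 ↦ 1  ≥
x_1 = 1, x_2 = 1/2 ↦ 1/2  <
x_1 = 1, x_2 = 1 ↦ 1  ≥
So 6 of the 9 assignments meet the threshold.

6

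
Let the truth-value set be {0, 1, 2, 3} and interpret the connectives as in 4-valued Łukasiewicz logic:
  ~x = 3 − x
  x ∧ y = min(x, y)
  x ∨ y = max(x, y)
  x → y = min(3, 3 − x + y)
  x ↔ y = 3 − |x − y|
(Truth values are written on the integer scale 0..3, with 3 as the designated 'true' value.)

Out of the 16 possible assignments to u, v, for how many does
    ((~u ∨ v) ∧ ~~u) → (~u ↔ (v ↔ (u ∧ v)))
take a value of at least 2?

u = 0, v = 0 ↦ 3  ≥
u = 0, v = 1 ↦ 3  ≥
u = 0, v = 2 ↦ 3  ≥
u = 0, v = 3 ↦ 3  ≥
u = 1, v = 0 ↦ 3  ≥
u = 1, v = 1 ↦ 3  ≥
u = 1, v = 2 ↦ 3  ≥
u = 1, v = 3 ↦ 3  ≥
u = 2, v = 0 ↦ 3  ≥
u = 2, v = 1 ↦ 3  ≥
u = 2, v = 2 ↦ 2  ≥
u = 2, v = 3 ↦ 3  ≥
u = 3, v = 0 ↦ 3  ≥
u = 3, v = 1 ↦ 2  ≥
u = 3, v = 2 ↦ 1  <
u = 3, v = 3 ↦ 0  <
So 14 of the 16 assignments meet the threshold.

14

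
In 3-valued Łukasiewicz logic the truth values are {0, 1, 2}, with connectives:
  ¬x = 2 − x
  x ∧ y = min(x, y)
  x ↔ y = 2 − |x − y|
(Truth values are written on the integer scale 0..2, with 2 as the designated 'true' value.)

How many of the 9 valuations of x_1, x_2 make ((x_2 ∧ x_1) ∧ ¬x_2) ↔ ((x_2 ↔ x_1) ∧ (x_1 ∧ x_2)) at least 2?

7

x_1 = 0, x_2 = 0 ↦ 2  ≥
x_1 = 0, x_2 = 1 ↦ 2  ≥
x_1 = 0, x_2 = 2 ↦ 2  ≥
x_1 = 1, x_2 = 0 ↦ 2  ≥
x_1 = 1, x_2 = 1 ↦ 2  ≥
x_1 = 1, x_2 = 2 ↦ 1  <
x_1 = 2, x_2 = 0 ↦ 2  ≥
x_1 = 2, x_2 = 1 ↦ 2  ≥
x_1 = 2, x_2 = 2 ↦ 0  <
So 7 of the 9 assignments meet the threshold.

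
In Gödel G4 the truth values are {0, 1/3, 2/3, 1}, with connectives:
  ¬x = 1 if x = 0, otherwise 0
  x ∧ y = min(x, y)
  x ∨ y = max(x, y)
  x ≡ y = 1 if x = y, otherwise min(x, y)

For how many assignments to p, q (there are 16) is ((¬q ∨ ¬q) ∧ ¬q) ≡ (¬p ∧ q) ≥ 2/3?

9

p = 0, q = 0 ↦ 0  <
p = 0, q = 1/3 ↦ 0  <
p = 0, q = 2/3 ↦ 0  <
p = 0, q = 1 ↦ 0  <
p = 1/3, q = 0 ↦ 0  <
p = 1/3, q = 1/3 ↦ 1  ≥
p = 1/3, q = 2/3 ↦ 1  ≥
p = 1/3, q = 1 ↦ 1  ≥
p = 2/3, q = 0 ↦ 0  <
p = 2/3, q = 1/3 ↦ 1  ≥
p = 2/3, q = 2/3 ↦ 1  ≥
p = 2/3, q = 1 ↦ 1  ≥
p = 1, q = 0 ↦ 0  <
p = 1, q = 1/3 ↦ 1  ≥
p = 1, q = 2/3 ↦ 1  ≥
p = 1, q = 1 ↦ 1  ≥
So 9 of the 16 assignments meet the threshold.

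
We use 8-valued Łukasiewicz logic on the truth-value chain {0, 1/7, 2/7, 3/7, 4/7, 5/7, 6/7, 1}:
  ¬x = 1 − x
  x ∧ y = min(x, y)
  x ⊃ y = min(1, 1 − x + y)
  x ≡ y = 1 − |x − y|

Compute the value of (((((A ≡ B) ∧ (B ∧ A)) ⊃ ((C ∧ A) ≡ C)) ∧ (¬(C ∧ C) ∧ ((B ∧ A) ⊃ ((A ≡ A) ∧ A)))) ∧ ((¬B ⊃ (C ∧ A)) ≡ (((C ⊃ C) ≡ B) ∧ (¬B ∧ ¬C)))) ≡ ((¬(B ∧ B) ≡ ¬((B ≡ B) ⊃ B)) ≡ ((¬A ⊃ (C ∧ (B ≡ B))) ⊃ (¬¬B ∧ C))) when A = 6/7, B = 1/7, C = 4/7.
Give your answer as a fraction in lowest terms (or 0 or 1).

5/7

A ≡ B = 6/7 ≡ 1/7 = 2/7
B ∧ A = 1/7 ∧ 6/7 = 1/7
(A ≡ B) ∧ (B ∧ A) = 2/7 ∧ 1/7 = 1/7
C ∧ A = 4/7 ∧ 6/7 = 4/7
(C ∧ A) ≡ C = 4/7 ≡ 4/7 = 1
((A ≡ B) ∧ (B ∧ A)) ⊃ ((C ∧ A) ≡ C) = 1/7 ⊃ 1 = 1
C ∧ C = 4/7 ∧ 4/7 = 4/7
¬(C ∧ C) = ¬4/7 = 3/7
B ∧ A = 1/7 ∧ 6/7 = 1/7
A ≡ A = 6/7 ≡ 6/7 = 1
(A ≡ A) ∧ A = 1 ∧ 6/7 = 6/7
(B ∧ A) ⊃ ((A ≡ A) ∧ A) = 1/7 ⊃ 6/7 = 1
¬(C ∧ C) ∧ ((B ∧ A) ⊃ ((A ≡ A) ∧ A)) = 3/7 ∧ 1 = 3/7
(((A ≡ B) ∧ (B ∧ A)) ⊃ ((C ∧ A) ≡ C)) ∧ (¬(C ∧ C) ∧ ((B ∧ A) ⊃ ((A ≡ A) ∧ A))) = 1 ∧ 3/7 = 3/7
¬B = ¬1/7 = 6/7
C ∧ A = 4/7 ∧ 6/7 = 4/7
¬B ⊃ (C ∧ A) = 6/7 ⊃ 4/7 = 5/7
C ⊃ C = 4/7 ⊃ 4/7 = 1
(C ⊃ C) ≡ B = 1 ≡ 1/7 = 1/7
¬B = ¬1/7 = 6/7
¬C = ¬4/7 = 3/7
¬B ∧ ¬C = 6/7 ∧ 3/7 = 3/7
((C ⊃ C) ≡ B) ∧ (¬B ∧ ¬C) = 1/7 ∧ 3/7 = 1/7
(¬B ⊃ (C ∧ A)) ≡ (((C ⊃ C) ≡ B) ∧ (¬B ∧ ¬C)) = 5/7 ≡ 1/7 = 3/7
((((A ≡ B) ∧ (B ∧ A)) ⊃ ((C ∧ A) ≡ C)) ∧ (¬(C ∧ C) ∧ ((B ∧ A) ⊃ ((A ≡ A) ∧ A)))) ∧ ((¬B ⊃ (C ∧ A)) ≡ (((C ⊃ C) ≡ B) ∧ (¬B ∧ ¬C))) = 3/7 ∧ 3/7 = 3/7
B ∧ B = 1/7 ∧ 1/7 = 1/7
¬(B ∧ B) = ¬1/7 = 6/7
B ≡ B = 1/7 ≡ 1/7 = 1
(B ≡ B) ⊃ B = 1 ⊃ 1/7 = 1/7
¬((B ≡ B) ⊃ B) = ¬1/7 = 6/7
¬(B ∧ B) ≡ ¬((B ≡ B) ⊃ B) = 6/7 ≡ 6/7 = 1
¬A = ¬6/7 = 1/7
B ≡ B = 1/7 ≡ 1/7 = 1
C ∧ (B ≡ B) = 4/7 ∧ 1 = 4/7
¬A ⊃ (C ∧ (B ≡ B)) = 1/7 ⊃ 4/7 = 1
¬B = ¬1/7 = 6/7
¬¬B = ¬6/7 = 1/7
¬¬B ∧ C = 1/7 ∧ 4/7 = 1/7
(¬A ⊃ (C ∧ (B ≡ B))) ⊃ (¬¬B ∧ C) = 1 ⊃ 1/7 = 1/7
(¬(B ∧ B) ≡ ¬((B ≡ B) ⊃ B)) ≡ ((¬A ⊃ (C ∧ (B ≡ B))) ⊃ (¬¬B ∧ C)) = 1 ≡ 1/7 = 1/7
(((((A ≡ B) ∧ (B ∧ A)) ⊃ ((C ∧ A) ≡ C)) ∧ (¬(C ∧ C) ∧ ((B ∧ A) ⊃ ((A ≡ A) ∧ A)))) ∧ ((¬B ⊃ (C ∧ A)) ≡ (((C ⊃ C) ≡ B) ∧ (¬B ∧ ¬C)))) ≡ ((¬(B ∧ B) ≡ ¬((B ≡ B) ⊃ B)) ≡ ((¬A ⊃ (C ∧ (B ≡ B))) ⊃ (¬¬B ∧ C))) = 3/7 ≡ 1/7 = 5/7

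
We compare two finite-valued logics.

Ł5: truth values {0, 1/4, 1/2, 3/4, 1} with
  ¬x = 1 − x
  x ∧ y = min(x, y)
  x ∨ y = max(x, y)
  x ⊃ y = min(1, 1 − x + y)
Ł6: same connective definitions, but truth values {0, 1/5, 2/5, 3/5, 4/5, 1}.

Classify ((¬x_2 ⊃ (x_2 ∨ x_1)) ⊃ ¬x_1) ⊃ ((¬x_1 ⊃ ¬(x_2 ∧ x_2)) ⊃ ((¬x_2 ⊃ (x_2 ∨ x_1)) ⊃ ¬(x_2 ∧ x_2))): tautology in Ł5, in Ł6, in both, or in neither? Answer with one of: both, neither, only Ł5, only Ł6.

In Ł5: every assignment gives 1 — tautology.
In Ł6: every assignment gives 1 — tautology.

both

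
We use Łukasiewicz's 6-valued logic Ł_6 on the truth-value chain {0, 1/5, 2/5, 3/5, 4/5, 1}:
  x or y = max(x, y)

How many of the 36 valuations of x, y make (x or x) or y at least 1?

11

value 1: 11 assignments (counts)
value 4/5: 9 assignments
value 3/5: 7 assignments
value 2/5: 5 assignments
value 1/5: 3 assignments
value 0: 1 assignment
So 11 of the 36 assignments meet the threshold.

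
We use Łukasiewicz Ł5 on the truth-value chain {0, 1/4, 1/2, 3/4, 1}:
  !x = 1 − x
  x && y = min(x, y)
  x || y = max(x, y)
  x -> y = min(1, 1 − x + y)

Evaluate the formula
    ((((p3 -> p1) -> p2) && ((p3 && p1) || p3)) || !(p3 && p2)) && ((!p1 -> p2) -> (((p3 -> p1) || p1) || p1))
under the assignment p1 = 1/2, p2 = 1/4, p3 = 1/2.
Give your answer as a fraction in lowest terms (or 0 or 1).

3/4

p3 -> p1 = 1/2 -> 1/2 = 1
(p3 -> p1) -> p2 = 1 -> 1/4 = 1/4
p3 && p1 = 1/2 && 1/2 = 1/2
(p3 && p1) || p3 = 1/2 || 1/2 = 1/2
((p3 -> p1) -> p2) && ((p3 && p1) || p3) = 1/4 && 1/2 = 1/4
p3 && p2 = 1/2 && 1/4 = 1/4
!(p3 && p2) = !1/4 = 3/4
(((p3 -> p1) -> p2) && ((p3 && p1) || p3)) || !(p3 && p2) = 1/4 || 3/4 = 3/4
!p1 = !1/2 = 1/2
!p1 -> p2 = 1/2 -> 1/4 = 3/4
p3 -> p1 = 1/2 -> 1/2 = 1
(p3 -> p1) || p1 = 1 || 1/2 = 1
((p3 -> p1) || p1) || p1 = 1 || 1/2 = 1
(!p1 -> p2) -> (((p3 -> p1) || p1) || p1) = 3/4 -> 1 = 1
((((p3 -> p1) -> p2) && ((p3 && p1) || p3)) || !(p3 && p2)) && ((!p1 -> p2) -> (((p3 -> p1) || p1) || p1)) = 3/4 && 1 = 3/4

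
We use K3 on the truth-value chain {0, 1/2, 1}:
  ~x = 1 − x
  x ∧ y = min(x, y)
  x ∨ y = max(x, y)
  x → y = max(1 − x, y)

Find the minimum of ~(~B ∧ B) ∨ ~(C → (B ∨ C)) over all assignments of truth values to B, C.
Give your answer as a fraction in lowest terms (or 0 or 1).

Take B = 1/2, C = 0:
~B = ~1/2 = 1/2
~B ∧ B = 1/2 ∧ 1/2 = 1/2
~(~B ∧ B) = ~1/2 = 1/2
B ∨ C = 1/2 ∨ 0 = 1/2
C → (B ∨ C) = 0 → 1/2 = 1
~(C → (B ∨ C)) = ~1 = 0
~(~B ∧ B) ∨ ~(C → (B ∨ C)) = 1/2 ∨ 0 = 1/2
No assignment yields a value below 1/2, so this is the minimum.

1/2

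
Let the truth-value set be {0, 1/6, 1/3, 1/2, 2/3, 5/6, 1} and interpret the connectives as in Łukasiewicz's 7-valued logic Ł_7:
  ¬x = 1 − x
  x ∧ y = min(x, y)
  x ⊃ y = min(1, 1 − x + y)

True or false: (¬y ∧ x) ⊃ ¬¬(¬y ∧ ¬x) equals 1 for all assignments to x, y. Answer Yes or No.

Counterexample: take x = 2/3, y = 0.
¬y = ¬0 = 1
¬y ∧ x = 1 ∧ 2/3 = 2/3
¬y = ¬0 = 1
¬x = ¬2/3 = 1/3
¬y ∧ ¬x = 1 ∧ 1/3 = 1/3
¬(¬y ∧ ¬x) = ¬1/3 = 2/3
¬¬(¬y ∧ ¬x) = ¬2/3 = 1/3
(¬y ∧ x) ⊃ ¬¬(¬y ∧ ¬x) = 2/3 ⊃ 1/3 = 2/3
This gives 2/3 ≠ 1.

No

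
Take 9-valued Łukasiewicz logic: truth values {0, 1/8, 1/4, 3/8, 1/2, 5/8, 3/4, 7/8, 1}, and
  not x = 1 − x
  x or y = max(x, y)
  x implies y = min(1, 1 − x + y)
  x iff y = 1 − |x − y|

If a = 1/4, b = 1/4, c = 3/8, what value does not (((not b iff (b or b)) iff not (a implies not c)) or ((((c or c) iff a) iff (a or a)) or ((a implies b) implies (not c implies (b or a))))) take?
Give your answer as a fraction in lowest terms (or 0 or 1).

not b = not 1/4 = 3/4
b or b = 1/4 or 1/4 = 1/4
not b iff (b or b) = 3/4 iff 1/4 = 1/2
not c = not 3/8 = 5/8
a implies not c = 1/4 implies 5/8 = 1
not (a implies not c) = not 1 = 0
(not b iff (b or b)) iff not (a implies not c) = 1/2 iff 0 = 1/2
c or c = 3/8 or 3/8 = 3/8
(c or c) iff a = 3/8 iff 1/4 = 7/8
a or a = 1/4 or 1/4 = 1/4
((c or c) iff a) iff (a or a) = 7/8 iff 1/4 = 3/8
a implies b = 1/4 implies 1/4 = 1
not c = not 3/8 = 5/8
b or a = 1/4 or 1/4 = 1/4
not c implies (b or a) = 5/8 implies 1/4 = 5/8
(a implies b) implies (not c implies (b or a)) = 1 implies 5/8 = 5/8
(((c or c) iff a) iff (a or a)) or ((a implies b) implies (not c implies (b or a))) = 3/8 or 5/8 = 5/8
((not b iff (b or b)) iff not (a implies not c)) or ((((c or c) iff a) iff (a or a)) or ((a implies b) implies (not c implies (b or a)))) = 1/2 or 5/8 = 5/8
not (((not b iff (b or b)) iff not (a implies not c)) or ((((c or c) iff a) iff (a or a)) or ((a implies b) implies (not c implies (b or a))))) = not 5/8 = 3/8

3/8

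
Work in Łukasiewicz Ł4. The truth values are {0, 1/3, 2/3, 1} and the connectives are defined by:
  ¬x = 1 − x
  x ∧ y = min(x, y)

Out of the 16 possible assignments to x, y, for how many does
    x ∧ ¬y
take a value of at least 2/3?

4

x = 0, y = 0 ↦ 0  <
x = 0, y = 1/3 ↦ 0  <
x = 0, y = 2/3 ↦ 0  <
x = 0, y = 1 ↦ 0  <
x = 1/3, y = 0 ↦ 1/3  <
x = 1/3, y = 1/3 ↦ 1/3  <
x = 1/3, y = 2/3 ↦ 1/3  <
x = 1/3, y = 1 ↦ 0  <
x = 2/3, y = 0 ↦ 2/3  ≥
x = 2/3, y = 1/3 ↦ 2/3  ≥
x = 2/3, y = 2/3 ↦ 1/3  <
x = 2/3, y = 1 ↦ 0  <
x = 1, y = 0 ↦ 1  ≥
x = 1, y = 1/3 ↦ 2/3  ≥
x = 1, y = 2/3 ↦ 1/3  <
x = 1, y = 1 ↦ 0  <
So 4 of the 16 assignments meet the threshold.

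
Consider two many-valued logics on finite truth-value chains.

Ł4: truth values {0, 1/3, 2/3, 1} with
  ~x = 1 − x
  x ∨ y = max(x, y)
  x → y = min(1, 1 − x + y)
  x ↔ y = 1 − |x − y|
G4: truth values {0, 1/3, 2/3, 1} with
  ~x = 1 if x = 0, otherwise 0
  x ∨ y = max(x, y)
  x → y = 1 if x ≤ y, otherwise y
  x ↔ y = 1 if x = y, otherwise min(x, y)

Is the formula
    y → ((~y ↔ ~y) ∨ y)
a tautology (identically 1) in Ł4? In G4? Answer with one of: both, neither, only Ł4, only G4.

In Ł4: every assignment gives 1 — tautology.
In G4: every assignment gives 1 — tautology.

both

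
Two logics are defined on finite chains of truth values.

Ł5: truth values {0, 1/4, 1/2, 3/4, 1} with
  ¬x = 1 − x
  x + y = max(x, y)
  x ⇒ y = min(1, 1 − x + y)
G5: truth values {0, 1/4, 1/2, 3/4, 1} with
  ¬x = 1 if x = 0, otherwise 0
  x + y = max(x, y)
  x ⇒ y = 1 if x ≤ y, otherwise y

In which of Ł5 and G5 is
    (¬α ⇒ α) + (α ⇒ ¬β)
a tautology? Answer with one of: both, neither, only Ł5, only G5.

only G5

In Ł5: at α = 1/4, β = 1 the value is 3/4 — not a tautology.
In G5: every assignment gives 1 — tautology.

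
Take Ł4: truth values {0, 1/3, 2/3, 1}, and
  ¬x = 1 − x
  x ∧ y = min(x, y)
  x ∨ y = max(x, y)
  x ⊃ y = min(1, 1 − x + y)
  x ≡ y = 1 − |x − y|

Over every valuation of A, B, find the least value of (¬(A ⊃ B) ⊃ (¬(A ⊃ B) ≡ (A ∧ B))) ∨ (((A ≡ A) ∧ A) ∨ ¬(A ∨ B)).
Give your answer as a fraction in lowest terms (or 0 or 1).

2/3

Take A = 2/3, B = 0:
A ⊃ B = 2/3 ⊃ 0 = 1/3
¬(A ⊃ B) = ¬1/3 = 2/3
A ⊃ B = 2/3 ⊃ 0 = 1/3
¬(A ⊃ B) = ¬1/3 = 2/3
A ∧ B = 2/3 ∧ 0 = 0
¬(A ⊃ B) ≡ (A ∧ B) = 2/3 ≡ 0 = 1/3
¬(A ⊃ B) ⊃ (¬(A ⊃ B) ≡ (A ∧ B)) = 2/3 ⊃ 1/3 = 2/3
A ≡ A = 2/3 ≡ 2/3 = 1
(A ≡ A) ∧ A = 1 ∧ 2/3 = 2/3
A ∨ B = 2/3 ∨ 0 = 2/3
¬(A ∨ B) = ¬2/3 = 1/3
((A ≡ A) ∧ A) ∨ ¬(A ∨ B) = 2/3 ∨ 1/3 = 2/3
(¬(A ⊃ B) ⊃ (¬(A ⊃ B) ≡ (A ∧ B))) ∨ (((A ≡ A) ∧ A) ∨ ¬(A ∨ B)) = 2/3 ∨ 2/3 = 2/3
No assignment yields a value below 2/3, so this is the minimum.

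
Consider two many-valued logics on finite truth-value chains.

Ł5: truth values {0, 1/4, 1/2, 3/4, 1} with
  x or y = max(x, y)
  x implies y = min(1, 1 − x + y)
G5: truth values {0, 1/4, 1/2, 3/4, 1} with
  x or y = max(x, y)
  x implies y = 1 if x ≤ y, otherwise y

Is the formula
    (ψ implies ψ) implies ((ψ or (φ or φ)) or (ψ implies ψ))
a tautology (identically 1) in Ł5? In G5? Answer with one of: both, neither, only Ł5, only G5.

In Ł5: every assignment gives 1 — tautology.
In G5: every assignment gives 1 — tautology.

both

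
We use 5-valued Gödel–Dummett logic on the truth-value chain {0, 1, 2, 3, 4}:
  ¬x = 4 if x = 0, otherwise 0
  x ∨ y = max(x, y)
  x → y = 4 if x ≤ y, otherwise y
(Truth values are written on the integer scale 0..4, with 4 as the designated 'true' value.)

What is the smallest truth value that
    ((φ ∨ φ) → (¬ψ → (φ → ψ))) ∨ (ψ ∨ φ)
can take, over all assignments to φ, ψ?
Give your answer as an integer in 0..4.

1

Take φ = 1, ψ = 0:
φ ∨ φ = 1 ∨ 1 = 1
¬ψ = ¬0 = 4
φ → ψ = 1 → 0 = 0
¬ψ → (φ → ψ) = 4 → 0 = 0
(φ ∨ φ) → (¬ψ → (φ → ψ)) = 1 → 0 = 0
ψ ∨ φ = 0 ∨ 1 = 1
((φ ∨ φ) → (¬ψ → (φ → ψ))) ∨ (ψ ∨ φ) = 0 ∨ 1 = 1
No assignment yields a value below 1, so this is the minimum.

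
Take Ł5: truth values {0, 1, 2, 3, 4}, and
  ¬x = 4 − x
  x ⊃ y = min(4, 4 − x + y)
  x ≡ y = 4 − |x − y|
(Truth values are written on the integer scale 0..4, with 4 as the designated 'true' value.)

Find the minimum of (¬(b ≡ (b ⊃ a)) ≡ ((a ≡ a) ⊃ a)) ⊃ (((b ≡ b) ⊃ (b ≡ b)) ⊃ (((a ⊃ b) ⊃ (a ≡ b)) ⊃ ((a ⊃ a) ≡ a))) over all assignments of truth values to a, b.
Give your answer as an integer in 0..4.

Take a = 0, b = 2:
b ⊃ a = 2 ⊃ 0 = 2
b ≡ (b ⊃ a) = 2 ≡ 2 = 4
¬(b ≡ (b ⊃ a)) = ¬4 = 0
a ≡ a = 0 ≡ 0 = 4
(a ≡ a) ⊃ a = 4 ⊃ 0 = 0
¬(b ≡ (b ⊃ a)) ≡ ((a ≡ a) ⊃ a) = 0 ≡ 0 = 4
b ≡ b = 2 ≡ 2 = 4
b ≡ b = 2 ≡ 2 = 4
(b ≡ b) ⊃ (b ≡ b) = 4 ⊃ 4 = 4
a ⊃ b = 0 ⊃ 2 = 4
a ≡ b = 0 ≡ 2 = 2
(a ⊃ b) ⊃ (a ≡ b) = 4 ⊃ 2 = 2
a ⊃ a = 0 ⊃ 0 = 4
(a ⊃ a) ≡ a = 4 ≡ 0 = 0
((a ⊃ b) ⊃ (a ≡ b)) ⊃ ((a ⊃ a) ≡ a) = 2 ⊃ 0 = 2
((b ≡ b) ⊃ (b ≡ b)) ⊃ (((a ⊃ b) ⊃ (a ≡ b)) ⊃ ((a ⊃ a) ≡ a)) = 4 ⊃ 2 = 2
(¬(b ≡ (b ⊃ a)) ≡ ((a ≡ a) ⊃ a)) ⊃ (((b ≡ b) ⊃ (b ≡ b)) ⊃ (((a ⊃ b) ⊃ (a ≡ b)) ⊃ ((a ⊃ a) ≡ a))) = 4 ⊃ 2 = 2
No assignment yields a value below 2, so this is the minimum.

2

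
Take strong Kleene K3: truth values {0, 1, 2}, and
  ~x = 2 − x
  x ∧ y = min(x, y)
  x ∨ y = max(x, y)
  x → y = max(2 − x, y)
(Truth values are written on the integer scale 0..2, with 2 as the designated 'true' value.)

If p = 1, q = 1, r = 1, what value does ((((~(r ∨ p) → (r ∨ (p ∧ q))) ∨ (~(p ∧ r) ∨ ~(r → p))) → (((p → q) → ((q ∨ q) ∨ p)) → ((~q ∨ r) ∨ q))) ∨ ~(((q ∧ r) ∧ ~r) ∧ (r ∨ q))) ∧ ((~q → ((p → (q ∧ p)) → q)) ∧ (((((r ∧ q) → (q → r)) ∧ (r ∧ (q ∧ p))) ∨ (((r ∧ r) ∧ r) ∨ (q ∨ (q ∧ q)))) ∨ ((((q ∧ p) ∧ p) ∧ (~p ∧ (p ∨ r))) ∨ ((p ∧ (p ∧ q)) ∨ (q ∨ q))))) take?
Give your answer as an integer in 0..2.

r ∨ p = 1 ∨ 1 = 1
~(r ∨ p) = ~1 = 1
p ∧ q = 1 ∧ 1 = 1
r ∨ (p ∧ q) = 1 ∨ 1 = 1
~(r ∨ p) → (r ∨ (p ∧ q)) = 1 → 1 = 1
p ∧ r = 1 ∧ 1 = 1
~(p ∧ r) = ~1 = 1
r → p = 1 → 1 = 1
~(r → p) = ~1 = 1
~(p ∧ r) ∨ ~(r → p) = 1 ∨ 1 = 1
(~(r ∨ p) → (r ∨ (p ∧ q))) ∨ (~(p ∧ r) ∨ ~(r → p)) = 1 ∨ 1 = 1
p → q = 1 → 1 = 1
q ∨ q = 1 ∨ 1 = 1
(q ∨ q) ∨ p = 1 ∨ 1 = 1
(p → q) → ((q ∨ q) ∨ p) = 1 → 1 = 1
~q = ~1 = 1
~q ∨ r = 1 ∨ 1 = 1
(~q ∨ r) ∨ q = 1 ∨ 1 = 1
((p → q) → ((q ∨ q) ∨ p)) → ((~q ∨ r) ∨ q) = 1 → 1 = 1
((~(r ∨ p) → (r ∨ (p ∧ q))) ∨ (~(p ∧ r) ∨ ~(r → p))) → (((p → q) → ((q ∨ q) ∨ p)) → ((~q ∨ r) ∨ q)) = 1 → 1 = 1
q ∧ r = 1 ∧ 1 = 1
~r = ~1 = 1
(q ∧ r) ∧ ~r = 1 ∧ 1 = 1
r ∨ q = 1 ∨ 1 = 1
((q ∧ r) ∧ ~r) ∧ (r ∨ q) = 1 ∧ 1 = 1
~(((q ∧ r) ∧ ~r) ∧ (r ∨ q)) = ~1 = 1
(((~(r ∨ p) → (r ∨ (p ∧ q))) ∨ (~(p ∧ r) ∨ ~(r → p))) → (((p → q) → ((q ∨ q) ∨ p)) → ((~q ∨ r) ∨ q))) ∨ ~(((q ∧ r) ∧ ~r) ∧ (r ∨ q)) = 1 ∨ 1 = 1
~q = ~1 = 1
q ∧ p = 1 ∧ 1 = 1
p → (q ∧ p) = 1 → 1 = 1
(p → (q ∧ p)) → q = 1 → 1 = 1
~q → ((p → (q ∧ p)) → q) = 1 → 1 = 1
r ∧ q = 1 ∧ 1 = 1
q → r = 1 → 1 = 1
(r ∧ q) → (q → r) = 1 → 1 = 1
q ∧ p = 1 ∧ 1 = 1
r ∧ (q ∧ p) = 1 ∧ 1 = 1
((r ∧ q) → (q → r)) ∧ (r ∧ (q ∧ p)) = 1 ∧ 1 = 1
r ∧ r = 1 ∧ 1 = 1
(r ∧ r) ∧ r = 1 ∧ 1 = 1
q ∧ q = 1 ∧ 1 = 1
q ∨ (q ∧ q) = 1 ∨ 1 = 1
((r ∧ r) ∧ r) ∨ (q ∨ (q ∧ q)) = 1 ∨ 1 = 1
(((r ∧ q) → (q → r)) ∧ (r ∧ (q ∧ p))) ∨ (((r ∧ r) ∧ r) ∨ (q ∨ (q ∧ q))) = 1 ∨ 1 = 1
q ∧ p = 1 ∧ 1 = 1
(q ∧ p) ∧ p = 1 ∧ 1 = 1
~p = ~1 = 1
p ∨ r = 1 ∨ 1 = 1
~p ∧ (p ∨ r) = 1 ∧ 1 = 1
((q ∧ p) ∧ p) ∧ (~p ∧ (p ∨ r)) = 1 ∧ 1 = 1
p ∧ q = 1 ∧ 1 = 1
p ∧ (p ∧ q) = 1 ∧ 1 = 1
q ∨ q = 1 ∨ 1 = 1
(p ∧ (p ∧ q)) ∨ (q ∨ q) = 1 ∨ 1 = 1
(((q ∧ p) ∧ p) ∧ (~p ∧ (p ∨ r))) ∨ ((p ∧ (p ∧ q)) ∨ (q ∨ q)) = 1 ∨ 1 = 1
((((r ∧ q) → (q → r)) ∧ (r ∧ (q ∧ p))) ∨ (((r ∧ r) ∧ r) ∨ (q ∨ (q ∧ q)))) ∨ ((((q ∧ p) ∧ p) ∧ (~p ∧ (p ∨ r))) ∨ ((p ∧ (p ∧ q)) ∨ (q ∨ q))) = 1 ∨ 1 = 1
(~q → ((p → (q ∧ p)) → q)) ∧ (((((r ∧ q) → (q → r)) ∧ (r ∧ (q ∧ p))) ∨ (((r ∧ r) ∧ r) ∨ (q ∨ (q ∧ q)))) ∨ ((((q ∧ p) ∧ p) ∧ (~p ∧ (p ∨ r))) ∨ ((p ∧ (p ∧ q)) ∨ (q ∨ q)))) = 1 ∧ 1 = 1
((((~(r ∨ p) → (r ∨ (p ∧ q))) ∨ (~(p ∧ r) ∨ ~(r → p))) → (((p → q) → ((q ∨ q) ∨ p)) → ((~q ∨ r) ∨ q))) ∨ ~(((q ∧ r) ∧ ~r) ∧ (r ∨ q))) ∧ ((~q → ((p → (q ∧ p)) → q)) ∧ (((((r ∧ q) → (q → r)) ∧ (r ∧ (q ∧ p))) ∨ (((r ∧ r) ∧ r) ∨ (q ∨ (q ∧ q)))) ∨ ((((q ∧ p) ∧ p) ∧ (~p ∧ (p ∨ r))) ∨ ((p ∧ (p ∧ q)) ∨ (q ∨ q))))) = 1 ∧ 1 = 1

1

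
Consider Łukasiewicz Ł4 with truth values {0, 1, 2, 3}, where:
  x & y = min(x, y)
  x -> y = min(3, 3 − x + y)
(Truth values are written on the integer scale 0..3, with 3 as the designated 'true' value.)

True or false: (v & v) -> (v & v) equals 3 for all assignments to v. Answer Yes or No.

v = 0 ↦ 3
v = 1 ↦ 3
v = 2 ↦ 3
v = 3 ↦ 3
Every assignment gives a value ≥ 3.

Yes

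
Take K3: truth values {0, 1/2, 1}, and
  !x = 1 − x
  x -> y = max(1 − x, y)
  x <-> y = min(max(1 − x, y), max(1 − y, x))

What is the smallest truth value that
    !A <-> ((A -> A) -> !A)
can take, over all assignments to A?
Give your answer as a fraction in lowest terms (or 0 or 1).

Take A = 1/2:
!A = !1/2 = 1/2
A -> A = 1/2 -> 1/2 = 1/2
!A = !1/2 = 1/2
(A -> A) -> !A = 1/2 -> 1/2 = 1/2
!A <-> ((A -> A) -> !A) = 1/2 <-> 1/2 = 1/2
No assignment yields a value below 1/2, so this is the minimum.

1/2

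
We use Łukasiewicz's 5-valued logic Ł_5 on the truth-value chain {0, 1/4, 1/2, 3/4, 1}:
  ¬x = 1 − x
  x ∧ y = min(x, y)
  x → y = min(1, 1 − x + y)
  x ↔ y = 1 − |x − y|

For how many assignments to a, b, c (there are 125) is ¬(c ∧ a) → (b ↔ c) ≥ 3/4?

93

value 1: 70 assignments (counts)
value 3/4: 23 assignments (counts)
value 1/2: 17 assignments
value 1/4: 9 assignments
value 0: 6 assignments
So 93 of the 125 assignments meet the threshold.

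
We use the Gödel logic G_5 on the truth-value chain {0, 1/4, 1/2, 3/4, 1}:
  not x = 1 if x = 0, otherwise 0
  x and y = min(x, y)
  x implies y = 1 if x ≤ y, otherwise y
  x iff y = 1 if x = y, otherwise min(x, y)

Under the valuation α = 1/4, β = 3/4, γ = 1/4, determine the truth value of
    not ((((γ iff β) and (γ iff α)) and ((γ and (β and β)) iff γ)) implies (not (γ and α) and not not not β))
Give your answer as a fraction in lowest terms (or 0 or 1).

γ iff β = 1/4 iff 3/4 = 1/4
γ iff α = 1/4 iff 1/4 = 1
(γ iff β) and (γ iff α) = 1/4 and 1 = 1/4
β and β = 3/4 and 3/4 = 3/4
γ and (β and β) = 1/4 and 3/4 = 1/4
(γ and (β and β)) iff γ = 1/4 iff 1/4 = 1
((γ iff β) and (γ iff α)) and ((γ and (β and β)) iff γ) = 1/4 and 1 = 1/4
γ and α = 1/4 and 1/4 = 1/4
not (γ and α) = not 1/4 = 0
not β = not 3/4 = 0
not not β = not 0 = 1
not not not β = not 1 = 0
not (γ and α) and not not not β = 0 and 0 = 0
(((γ iff β) and (γ iff α)) and ((γ and (β and β)) iff γ)) implies (not (γ and α) and not not not β) = 1/4 implies 0 = 0
not ((((γ iff β) and (γ iff α)) and ((γ and (β and β)) iff γ)) implies (not (γ and α) and not not not β)) = not 0 = 1

1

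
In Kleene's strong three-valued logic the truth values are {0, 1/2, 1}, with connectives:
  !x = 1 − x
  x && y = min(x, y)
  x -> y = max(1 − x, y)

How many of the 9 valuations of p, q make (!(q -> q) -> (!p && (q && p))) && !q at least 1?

p = 0, q = 0 ↦ 1  ≥
p = 0, q = 1/2 ↦ 1/2  <
p = 0, q = 1 ↦ 0  <
p = 1/2, q = 0 ↦ 1  ≥
p = 1/2, q = 1/2 ↦ 1/2  <
p = 1/2, q = 1 ↦ 0  <
p = 1, q = 0 ↦ 1  ≥
p = 1, q = 1/2 ↦ 1/2  <
p = 1, q = 1 ↦ 0  <
So 3 of the 9 assignments meet the threshold.

3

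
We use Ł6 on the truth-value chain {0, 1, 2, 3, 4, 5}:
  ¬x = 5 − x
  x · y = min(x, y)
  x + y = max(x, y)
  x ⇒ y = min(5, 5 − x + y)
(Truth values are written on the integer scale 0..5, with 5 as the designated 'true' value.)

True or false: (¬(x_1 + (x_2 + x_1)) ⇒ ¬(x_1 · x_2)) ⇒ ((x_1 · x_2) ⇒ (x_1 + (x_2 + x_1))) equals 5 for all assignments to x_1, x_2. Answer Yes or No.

At x_1 = 4, x_2 = 0, for instance:
x_2 + x_1 = 0 + 4 = 4
x_1 + (x_2 + x_1) = 4 + 4 = 4
¬(x_1 + (x_2 + x_1)) = ¬4 = 1
x_1 · x_2 = 4 · 0 = 0
¬(x_1 · x_2) = ¬0 = 5
¬(x_1 + (x_2 + x_1)) ⇒ ¬(x_1 · x_2) = 1 ⇒ 5 = 5
(x_1 · x_2) ⇒ (x_1 + (x_2 + x_1)) = 0 ⇒ 4 = 5
(¬(x_1 + (x_2 + x_1)) ⇒ ¬(x_1 · x_2)) ⇒ ((x_1 · x_2) ⇒ (x_1 + (x_2 + x_1))) = 5 ⇒ 5 = 5
and checking the remaining 35 assignments likewise gives ≥ 5 in every case.

Yes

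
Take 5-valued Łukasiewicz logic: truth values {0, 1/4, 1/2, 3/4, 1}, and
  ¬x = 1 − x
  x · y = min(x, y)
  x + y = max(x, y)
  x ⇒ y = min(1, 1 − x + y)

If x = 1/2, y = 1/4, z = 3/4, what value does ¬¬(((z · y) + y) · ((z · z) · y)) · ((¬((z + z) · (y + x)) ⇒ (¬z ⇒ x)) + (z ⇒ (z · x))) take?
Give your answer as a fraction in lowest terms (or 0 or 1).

z · y = 3/4 · 1/4 = 1/4
(z · y) + y = 1/4 + 1/4 = 1/4
z · z = 3/4 · 3/4 = 3/4
(z · z) · y = 3/4 · 1/4 = 1/4
((z · y) + y) · ((z · z) · y) = 1/4 · 1/4 = 1/4
¬(((z · y) + y) · ((z · z) · y)) = ¬1/4 = 3/4
¬¬(((z · y) + y) · ((z · z) · y)) = ¬3/4 = 1/4
z + z = 3/4 + 3/4 = 3/4
y + x = 1/4 + 1/2 = 1/2
(z + z) · (y + x) = 3/4 · 1/2 = 1/2
¬((z + z) · (y + x)) = ¬1/2 = 1/2
¬z = ¬3/4 = 1/4
¬z ⇒ x = 1/4 ⇒ 1/2 = 1
¬((z + z) · (y + x)) ⇒ (¬z ⇒ x) = 1/2 ⇒ 1 = 1
z · x = 3/4 · 1/2 = 1/2
z ⇒ (z · x) = 3/4 ⇒ 1/2 = 3/4
(¬((z + z) · (y + x)) ⇒ (¬z ⇒ x)) + (z ⇒ (z · x)) = 1 + 3/4 = 1
¬¬(((z · y) + y) · ((z · z) · y)) · ((¬((z + z) · (y + x)) ⇒ (¬z ⇒ x)) + (z ⇒ (z · x))) = 1/4 · 1 = 1/4

1/4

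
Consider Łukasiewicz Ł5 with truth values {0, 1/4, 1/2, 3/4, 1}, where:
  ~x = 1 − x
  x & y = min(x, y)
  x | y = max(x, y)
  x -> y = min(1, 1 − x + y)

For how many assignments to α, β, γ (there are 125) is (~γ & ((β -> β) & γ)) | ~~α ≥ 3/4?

value 1: 25 assignments (counts)
value 3/4: 25 assignments (counts)
value 1/2: 35 assignments
value 1/4: 30 assignments
value 0: 10 assignments
So 50 of the 125 assignments meet the threshold.

50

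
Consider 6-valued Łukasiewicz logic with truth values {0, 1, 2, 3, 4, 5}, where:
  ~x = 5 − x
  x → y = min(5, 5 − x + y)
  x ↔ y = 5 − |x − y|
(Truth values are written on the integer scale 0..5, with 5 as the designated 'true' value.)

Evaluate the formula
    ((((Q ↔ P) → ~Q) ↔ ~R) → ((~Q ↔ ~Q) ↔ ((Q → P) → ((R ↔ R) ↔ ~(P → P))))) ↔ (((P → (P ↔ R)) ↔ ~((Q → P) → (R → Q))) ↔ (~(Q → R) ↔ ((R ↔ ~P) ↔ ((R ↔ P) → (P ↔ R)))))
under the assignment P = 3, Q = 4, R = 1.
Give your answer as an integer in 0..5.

Q ↔ P = 4 ↔ 3 = 4
~Q = ~4 = 1
(Q ↔ P) → ~Q = 4 → 1 = 2
~R = ~1 = 4
((Q ↔ P) → ~Q) ↔ ~R = 2 ↔ 4 = 3
~Q = ~4 = 1
~Q = ~4 = 1
~Q ↔ ~Q = 1 ↔ 1 = 5
Q → P = 4 → 3 = 4
R ↔ R = 1 ↔ 1 = 5
P → P = 3 → 3 = 5
~(P → P) = ~5 = 0
(R ↔ R) ↔ ~(P → P) = 5 ↔ 0 = 0
(Q → P) → ((R ↔ R) ↔ ~(P → P)) = 4 → 0 = 1
(~Q ↔ ~Q) ↔ ((Q → P) → ((R ↔ R) ↔ ~(P → P))) = 5 ↔ 1 = 1
(((Q ↔ P) → ~Q) ↔ ~R) → ((~Q ↔ ~Q) ↔ ((Q → P) → ((R ↔ R) ↔ ~(P → P)))) = 3 → 1 = 3
P ↔ R = 3 ↔ 1 = 3
P → (P ↔ R) = 3 → 3 = 5
Q → P = 4 → 3 = 4
R → Q = 1 → 4 = 5
(Q → P) → (R → Q) = 4 → 5 = 5
~((Q → P) → (R → Q)) = ~5 = 0
(P → (P ↔ R)) ↔ ~((Q → P) → (R → Q)) = 5 ↔ 0 = 0
Q → R = 4 → 1 = 2
~(Q → R) = ~2 = 3
~P = ~3 = 2
R ↔ ~P = 1 ↔ 2 = 4
R ↔ P = 1 ↔ 3 = 3
P ↔ R = 3 ↔ 1 = 3
(R ↔ P) → (P ↔ R) = 3 → 3 = 5
(R ↔ ~P) ↔ ((R ↔ P) → (P ↔ R)) = 4 ↔ 5 = 4
~(Q → R) ↔ ((R ↔ ~P) ↔ ((R ↔ P) → (P ↔ R))) = 3 ↔ 4 = 4
((P → (P ↔ R)) ↔ ~((Q → P) → (R → Q))) ↔ (~(Q → R) ↔ ((R ↔ ~P) ↔ ((R ↔ P) → (P ↔ R)))) = 0 ↔ 4 = 1
((((Q ↔ P) → ~Q) ↔ ~R) → ((~Q ↔ ~Q) ↔ ((Q → P) → ((R ↔ R) ↔ ~(P → P))))) ↔ (((P → (P ↔ R)) ↔ ~((Q → P) → (R → Q))) ↔ (~(Q → R) ↔ ((R ↔ ~P) ↔ ((R ↔ P) → (P ↔ R))))) = 3 ↔ 1 = 3

3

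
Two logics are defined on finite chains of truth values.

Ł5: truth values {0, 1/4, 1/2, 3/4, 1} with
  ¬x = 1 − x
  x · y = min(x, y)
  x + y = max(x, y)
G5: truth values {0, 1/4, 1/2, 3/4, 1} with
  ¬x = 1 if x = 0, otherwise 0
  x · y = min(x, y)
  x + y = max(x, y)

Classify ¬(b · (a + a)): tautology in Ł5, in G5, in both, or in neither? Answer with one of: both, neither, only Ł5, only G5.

neither

In Ł5: at a = 1/4, b = 1/4 the value is 3/4 — not a tautology.
In G5: at a = 1/4, b = 1/4 the value is 0 — not a tautology.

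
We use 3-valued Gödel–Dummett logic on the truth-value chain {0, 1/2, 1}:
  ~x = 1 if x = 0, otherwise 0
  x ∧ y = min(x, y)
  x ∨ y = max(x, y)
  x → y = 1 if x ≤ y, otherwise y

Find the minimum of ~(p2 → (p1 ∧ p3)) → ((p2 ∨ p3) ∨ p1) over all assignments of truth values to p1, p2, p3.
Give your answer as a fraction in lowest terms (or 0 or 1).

Take p1 = 0, p2 = 1/2, p3 = 0:
p1 ∧ p3 = 0 ∧ 0 = 0
p2 → (p1 ∧ p3) = 1/2 → 0 = 0
~(p2 → (p1 ∧ p3)) = ~0 = 1
p2 ∨ p3 = 1/2 ∨ 0 = 1/2
(p2 ∨ p3) ∨ p1 = 1/2 ∨ 0 = 1/2
~(p2 → (p1 ∧ p3)) → ((p2 ∨ p3) ∨ p1) = 1 → 1/2 = 1/2
No assignment yields a value below 1/2, so this is the minimum.

1/2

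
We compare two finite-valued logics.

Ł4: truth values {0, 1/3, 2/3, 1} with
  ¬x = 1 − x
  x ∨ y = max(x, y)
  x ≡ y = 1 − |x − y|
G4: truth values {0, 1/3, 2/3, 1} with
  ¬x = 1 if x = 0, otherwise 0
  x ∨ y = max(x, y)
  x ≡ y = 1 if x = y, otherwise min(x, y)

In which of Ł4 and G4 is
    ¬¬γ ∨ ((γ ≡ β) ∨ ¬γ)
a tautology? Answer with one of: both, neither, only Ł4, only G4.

only G4

In Ł4: at β = 0, γ = 1/3 the value is 2/3 — not a tautology.
In G4: every assignment gives 1 — tautology.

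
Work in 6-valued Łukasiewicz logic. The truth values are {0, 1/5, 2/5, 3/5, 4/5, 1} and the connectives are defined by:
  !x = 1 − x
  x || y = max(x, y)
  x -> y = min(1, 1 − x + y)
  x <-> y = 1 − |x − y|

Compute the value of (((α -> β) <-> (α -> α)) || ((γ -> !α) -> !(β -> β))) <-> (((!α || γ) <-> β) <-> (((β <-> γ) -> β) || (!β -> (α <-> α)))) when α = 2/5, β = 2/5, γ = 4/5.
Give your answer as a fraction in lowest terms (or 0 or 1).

3/5

α -> β = 2/5 -> 2/5 = 1
α -> α = 2/5 -> 2/5 = 1
(α -> β) <-> (α -> α) = 1 <-> 1 = 1
!α = !2/5 = 3/5
γ -> !α = 4/5 -> 3/5 = 4/5
β -> β = 2/5 -> 2/5 = 1
!(β -> β) = !1 = 0
(γ -> !α) -> !(β -> β) = 4/5 -> 0 = 1/5
((α -> β) <-> (α -> α)) || ((γ -> !α) -> !(β -> β)) = 1 || 1/5 = 1
!α = !2/5 = 3/5
!α || γ = 3/5 || 4/5 = 4/5
(!α || γ) <-> β = 4/5 <-> 2/5 = 3/5
β <-> γ = 2/5 <-> 4/5 = 3/5
(β <-> γ) -> β = 3/5 -> 2/5 = 4/5
!β = !2/5 = 3/5
α <-> α = 2/5 <-> 2/5 = 1
!β -> (α <-> α) = 3/5 -> 1 = 1
((β <-> γ) -> β) || (!β -> (α <-> α)) = 4/5 || 1 = 1
((!α || γ) <-> β) <-> (((β <-> γ) -> β) || (!β -> (α <-> α))) = 3/5 <-> 1 = 3/5
(((α -> β) <-> (α -> α)) || ((γ -> !α) -> !(β -> β))) <-> (((!α || γ) <-> β) <-> (((β <-> γ) -> β) || (!β -> (α <-> α)))) = 1 <-> 3/5 = 3/5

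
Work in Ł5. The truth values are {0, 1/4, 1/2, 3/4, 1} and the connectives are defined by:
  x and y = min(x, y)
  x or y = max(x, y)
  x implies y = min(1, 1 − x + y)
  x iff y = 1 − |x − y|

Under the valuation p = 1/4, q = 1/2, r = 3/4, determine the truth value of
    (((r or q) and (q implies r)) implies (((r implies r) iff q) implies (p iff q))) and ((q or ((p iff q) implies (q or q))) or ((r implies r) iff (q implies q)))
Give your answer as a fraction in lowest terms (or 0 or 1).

1

r or q = 3/4 or 1/2 = 3/4
q implies r = 1/2 implies 3/4 = 1
(r or q) and (q implies r) = 3/4 and 1 = 3/4
r implies r = 3/4 implies 3/4 = 1
(r implies r) iff q = 1 iff 1/2 = 1/2
p iff q = 1/4 iff 1/2 = 3/4
((r implies r) iff q) implies (p iff q) = 1/2 implies 3/4 = 1
((r or q) and (q implies r)) implies (((r implies r) iff q) implies (p iff q)) = 3/4 implies 1 = 1
p iff q = 1/4 iff 1/2 = 3/4
q or q = 1/2 or 1/2 = 1/2
(p iff q) implies (q or q) = 3/4 implies 1/2 = 3/4
q or ((p iff q) implies (q or q)) = 1/2 or 3/4 = 3/4
r implies r = 3/4 implies 3/4 = 1
q implies q = 1/2 implies 1/2 = 1
(r implies r) iff (q implies q) = 1 iff 1 = 1
(q or ((p iff q) implies (q or q))) or ((r implies r) iff (q implies q)) = 3/4 or 1 = 1
(((r or q) and (q implies r)) implies (((r implies r) iff q) implies (p iff q))) and ((q or ((p iff q) implies (q or q))) or ((r implies r) iff (q implies q))) = 1 and 1 = 1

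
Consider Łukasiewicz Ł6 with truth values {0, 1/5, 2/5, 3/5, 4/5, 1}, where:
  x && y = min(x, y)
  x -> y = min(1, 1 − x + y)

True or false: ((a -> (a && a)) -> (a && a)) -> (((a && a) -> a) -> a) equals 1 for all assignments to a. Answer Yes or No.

Yes

a = 0 ↦ 1
a = 1/5 ↦ 1
a = 2/5 ↦ 1
a = 3/5 ↦ 1
a = 4/5 ↦ 1
a = 1 ↦ 1
Every assignment gives a value ≥ 1.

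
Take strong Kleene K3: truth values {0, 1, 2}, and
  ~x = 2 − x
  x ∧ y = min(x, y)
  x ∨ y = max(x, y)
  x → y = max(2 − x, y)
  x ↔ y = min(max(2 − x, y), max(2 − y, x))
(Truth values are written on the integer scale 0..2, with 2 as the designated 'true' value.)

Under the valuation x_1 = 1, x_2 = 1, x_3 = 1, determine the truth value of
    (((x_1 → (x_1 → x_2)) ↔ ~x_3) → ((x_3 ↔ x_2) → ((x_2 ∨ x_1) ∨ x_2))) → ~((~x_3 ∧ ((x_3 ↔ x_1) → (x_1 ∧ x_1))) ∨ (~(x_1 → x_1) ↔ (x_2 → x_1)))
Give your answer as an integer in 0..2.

1

x_1 → x_2 = 1 → 1 = 1
x_1 → (x_1 → x_2) = 1 → 1 = 1
~x_3 = ~1 = 1
(x_1 → (x_1 → x_2)) ↔ ~x_3 = 1 ↔ 1 = 1
x_3 ↔ x_2 = 1 ↔ 1 = 1
x_2 ∨ x_1 = 1 ∨ 1 = 1
(x_2 ∨ x_1) ∨ x_2 = 1 ∨ 1 = 1
(x_3 ↔ x_2) → ((x_2 ∨ x_1) ∨ x_2) = 1 → 1 = 1
((x_1 → (x_1 → x_2)) ↔ ~x_3) → ((x_3 ↔ x_2) → ((x_2 ∨ x_1) ∨ x_2)) = 1 → 1 = 1
~x_3 = ~1 = 1
x_3 ↔ x_1 = 1 ↔ 1 = 1
x_1 ∧ x_1 = 1 ∧ 1 = 1
(x_3 ↔ x_1) → (x_1 ∧ x_1) = 1 → 1 = 1
~x_3 ∧ ((x_3 ↔ x_1) → (x_1 ∧ x_1)) = 1 ∧ 1 = 1
x_1 → x_1 = 1 → 1 = 1
~(x_1 → x_1) = ~1 = 1
x_2 → x_1 = 1 → 1 = 1
~(x_1 → x_1) ↔ (x_2 → x_1) = 1 ↔ 1 = 1
(~x_3 ∧ ((x_3 ↔ x_1) → (x_1 ∧ x_1))) ∨ (~(x_1 → x_1) ↔ (x_2 → x_1)) = 1 ∨ 1 = 1
~((~x_3 ∧ ((x_3 ↔ x_1) → (x_1 ∧ x_1))) ∨ (~(x_1 → x_1) ↔ (x_2 → x_1))) = ~1 = 1
(((x_1 → (x_1 → x_2)) ↔ ~x_3) → ((x_3 ↔ x_2) → ((x_2 ∨ x_1) ∨ x_2))) → ~((~x_3 ∧ ((x_3 ↔ x_1) → (x_1 ∧ x_1))) ∨ (~(x_1 → x_1) ↔ (x_2 → x_1))) = 1 → 1 = 1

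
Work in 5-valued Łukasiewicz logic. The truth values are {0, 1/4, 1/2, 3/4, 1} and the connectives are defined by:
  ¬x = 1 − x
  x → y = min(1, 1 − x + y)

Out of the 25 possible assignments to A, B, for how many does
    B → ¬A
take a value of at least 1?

15

value 1: 15 assignments (counts)
value 3/4: 4 assignments
value 1/2: 3 assignments
value 1/4: 2 assignments
value 0: 1 assignment
So 15 of the 25 assignments meet the threshold.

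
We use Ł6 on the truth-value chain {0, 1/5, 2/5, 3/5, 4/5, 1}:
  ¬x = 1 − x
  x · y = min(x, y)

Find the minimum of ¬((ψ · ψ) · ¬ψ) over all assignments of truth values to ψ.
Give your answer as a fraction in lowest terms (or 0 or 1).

Take ψ = 2/5:
ψ · ψ = 2/5 · 2/5 = 2/5
¬ψ = ¬2/5 = 3/5
(ψ · ψ) · ¬ψ = 2/5 · 3/5 = 2/5
¬((ψ · ψ) · ¬ψ) = ¬2/5 = 3/5
No assignment yields a value below 3/5, so this is the minimum.

3/5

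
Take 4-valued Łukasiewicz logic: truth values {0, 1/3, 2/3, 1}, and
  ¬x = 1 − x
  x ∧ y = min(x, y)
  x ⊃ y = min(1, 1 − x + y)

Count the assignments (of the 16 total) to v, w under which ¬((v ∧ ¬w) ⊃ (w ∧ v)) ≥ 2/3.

v = 0, w = 0 ↦ 0  <
v = 0, w = 1/3 ↦ 0  <
v = 0, w = 2/3 ↦ 0  <
v = 0, w = 1 ↦ 0  <
v = 1/3, w = 0 ↦ 1/3  <
v = 1/3, w = 1/3 ↦ 0  <
v = 1/3, w = 2/3 ↦ 0  <
v = 1/3, w = 1 ↦ 0  <
v = 2/3, w = 0 ↦ 2/3  ≥
v = 2/3, w = 1/3 ↦ 1/3  <
v = 2/3, w = 2/3 ↦ 0  <
v = 2/3, w = 1 ↦ 0  <
v = 1, w = 0 ↦ 1  ≥
v = 1, w = 1/3 ↦ 1/3  <
v = 1, w = 2/3 ↦ 0  <
v = 1, w = 1 ↦ 0  <
So 2 of the 16 assignments meet the threshold.

2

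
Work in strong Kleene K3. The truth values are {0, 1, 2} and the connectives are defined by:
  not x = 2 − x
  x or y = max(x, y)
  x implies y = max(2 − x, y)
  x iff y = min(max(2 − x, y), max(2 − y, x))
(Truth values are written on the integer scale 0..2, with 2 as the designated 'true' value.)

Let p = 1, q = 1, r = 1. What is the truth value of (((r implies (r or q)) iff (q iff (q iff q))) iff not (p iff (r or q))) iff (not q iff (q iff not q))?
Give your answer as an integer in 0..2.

1

r or q = 1 or 1 = 1
r implies (r or q) = 1 implies 1 = 1
q iff q = 1 iff 1 = 1
q iff (q iff q) = 1 iff 1 = 1
(r implies (r or q)) iff (q iff (q iff q)) = 1 iff 1 = 1
r or q = 1 or 1 = 1
p iff (r or q) = 1 iff 1 = 1
not (p iff (r or q)) = not 1 = 1
((r implies (r or q)) iff (q iff (q iff q))) iff not (p iff (r or q)) = 1 iff 1 = 1
not q = not 1 = 1
not q = not 1 = 1
q iff not q = 1 iff 1 = 1
not q iff (q iff not q) = 1 iff 1 = 1
(((r implies (r or q)) iff (q iff (q iff q))) iff not (p iff (r or q))) iff (not q iff (q iff not q)) = 1 iff 1 = 1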